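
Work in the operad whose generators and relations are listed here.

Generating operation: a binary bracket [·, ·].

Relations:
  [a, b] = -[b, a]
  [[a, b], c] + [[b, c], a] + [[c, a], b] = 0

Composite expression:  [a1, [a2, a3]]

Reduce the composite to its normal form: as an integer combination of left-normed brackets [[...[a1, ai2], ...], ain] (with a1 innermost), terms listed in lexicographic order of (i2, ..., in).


A multilinear Lie element is pinned by a1-initial words (a1 innermost).
Composite bracket: [a1, [a2, a3]]
Full expansion: 4 signed words from ab - ba (2^2 = 4).
Keep just the words that open with a1:
  a1a2a3 (sign +1) contributes +[[a1, a2], a3]
  a1a3a2 (sign -1) contributes -[[a1, a3], a2]

[[a1, a2], a3] - [[a1, a3], a2]


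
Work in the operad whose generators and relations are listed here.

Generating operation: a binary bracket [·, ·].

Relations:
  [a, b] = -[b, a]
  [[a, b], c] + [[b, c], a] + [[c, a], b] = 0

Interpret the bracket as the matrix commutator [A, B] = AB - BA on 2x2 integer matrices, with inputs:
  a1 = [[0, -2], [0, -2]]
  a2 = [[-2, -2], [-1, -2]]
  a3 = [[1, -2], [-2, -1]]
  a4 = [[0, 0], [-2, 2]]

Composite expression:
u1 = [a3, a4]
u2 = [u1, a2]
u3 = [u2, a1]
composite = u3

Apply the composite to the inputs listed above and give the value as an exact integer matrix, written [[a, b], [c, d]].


[a3, a4] = [[4, -4], [8, -4]]
[[a3, a4], a2] = [[20, -16], [8, -20]]
[[[a3, a4], a2], a1] = [[16, -48], [16, -16]]

[[16, -48], [16, -16]]


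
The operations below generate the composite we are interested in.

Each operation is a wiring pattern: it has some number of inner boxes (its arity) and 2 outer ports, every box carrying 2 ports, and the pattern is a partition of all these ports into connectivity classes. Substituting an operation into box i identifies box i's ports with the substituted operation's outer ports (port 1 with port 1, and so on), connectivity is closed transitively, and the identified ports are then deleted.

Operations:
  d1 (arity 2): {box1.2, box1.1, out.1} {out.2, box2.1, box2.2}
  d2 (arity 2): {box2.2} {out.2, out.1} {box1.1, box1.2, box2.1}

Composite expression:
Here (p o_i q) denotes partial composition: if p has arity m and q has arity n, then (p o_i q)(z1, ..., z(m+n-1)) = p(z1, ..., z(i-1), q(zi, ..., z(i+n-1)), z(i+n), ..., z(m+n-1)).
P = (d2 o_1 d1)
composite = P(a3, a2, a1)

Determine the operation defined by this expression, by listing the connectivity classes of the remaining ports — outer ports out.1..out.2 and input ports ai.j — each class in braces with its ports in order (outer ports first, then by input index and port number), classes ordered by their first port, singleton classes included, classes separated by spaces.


{out.1, out.2} {a1.1, a2.1, a2.2, a3.1, a3.2} {a1.2}

Substituting into d2 glues patterns; closure does the rest.
the subtree at d1 composes to {out.1, a3.1, a3.2} {out.2, a2.1, a2.2} on (a3, a2); out.j = own outer ports
the subtree at d2 composes to {out.1, out.2} {a1.1, a2.1, a2.2, a3.1, a3.2} {a1.2} on (a3, a2, a1); out.j = own outer ports


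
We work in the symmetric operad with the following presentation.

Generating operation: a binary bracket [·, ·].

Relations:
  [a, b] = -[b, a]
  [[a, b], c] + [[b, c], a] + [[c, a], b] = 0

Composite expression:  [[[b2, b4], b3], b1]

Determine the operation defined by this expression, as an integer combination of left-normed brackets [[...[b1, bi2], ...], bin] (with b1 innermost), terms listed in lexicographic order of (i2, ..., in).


-[[[b1, b2], b4], b3] + [[[b1, b3], b2], b4] - [[[b1, b3], b4], b2] + [[[b1, b4], b2], b3]

Skip Jacobi rewriting: expand, keep b1-initial words, read off terms.
Composite bracket: [[[b2, b4], b3], b1]
Applying ab - ba throughout gives 8 signed words (2^3 = 8).
The b1-initial words carry the normal form:
  b1b2b4b3 (sign -1) contributes -[[[b1, b2], b4], b3]
  b1b3b2b4 (sign +1) contributes +[[[b1, b3], b2], b4]
  b1b3b4b2 (sign -1) contributes -[[[b1, b3], b4], b2]
  b1b4b2b3 (sign +1) contributes +[[[b1, b4], b2], b3]


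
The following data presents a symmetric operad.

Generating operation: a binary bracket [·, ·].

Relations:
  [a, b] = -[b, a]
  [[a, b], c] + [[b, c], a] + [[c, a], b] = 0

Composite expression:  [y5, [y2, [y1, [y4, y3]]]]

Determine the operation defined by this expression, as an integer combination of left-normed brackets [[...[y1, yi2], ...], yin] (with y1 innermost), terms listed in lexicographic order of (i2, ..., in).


Left-normed coefficients sit on the y1-initial expansion words.
Composite bracket: [y5, [y2, [y1, [y4, y3]]]]
Expanding via [a, b] = ab - ba: 16 signed words (2^4 = 16).
Only words starting with y1 matter:
  y1y3y4y2y5 (sign -1) contributes -[[[[y1, y3], y4], y2], y5]
  y1y4y3y2y5 (sign +1) contributes +[[[[y1, y4], y3], y2], y5]

-[[[[y1, y3], y4], y2], y5] + [[[[y1, y4], y3], y2], y5]


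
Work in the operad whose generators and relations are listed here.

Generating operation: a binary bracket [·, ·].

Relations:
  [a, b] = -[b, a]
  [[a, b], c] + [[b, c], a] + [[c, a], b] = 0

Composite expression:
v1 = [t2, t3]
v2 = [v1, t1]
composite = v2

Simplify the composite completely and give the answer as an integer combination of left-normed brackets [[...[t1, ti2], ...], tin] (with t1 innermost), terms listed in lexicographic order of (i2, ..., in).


-[[t1, t2], t3] + [[t1, t3], t2]

Antisymmetry and Jacobi reduce to t1-anchored left-normed brackets.
Composite bracket: [[t2, t3], t1]
Applying ab - ba throughout gives 4 signed words (2^2 = 4).
The t1-initial words carry the normal form:
  from t1t2t3, sign -1: term -[[t1, t2], t3]
  from t1t3t2, sign +1: term +[[t1, t3], t2]


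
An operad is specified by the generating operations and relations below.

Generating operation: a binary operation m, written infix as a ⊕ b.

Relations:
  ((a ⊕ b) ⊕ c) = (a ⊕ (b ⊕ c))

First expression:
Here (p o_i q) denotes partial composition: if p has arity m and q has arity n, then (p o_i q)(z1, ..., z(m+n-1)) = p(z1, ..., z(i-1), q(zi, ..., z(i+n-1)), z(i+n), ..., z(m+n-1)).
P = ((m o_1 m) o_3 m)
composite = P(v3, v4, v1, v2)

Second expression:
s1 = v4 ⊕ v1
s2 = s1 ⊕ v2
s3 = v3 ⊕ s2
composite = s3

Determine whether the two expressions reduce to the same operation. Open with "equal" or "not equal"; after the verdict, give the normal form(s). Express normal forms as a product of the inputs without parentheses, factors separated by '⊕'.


equal; the common form is v3 ⊕ v4 ⊕ v1 ⊕ v2

The first expression, normalized: v3 ⊕ v4 ⊕ v1 ⊕ v2
The second expression, normalized: v3 ⊕ v4 ⊕ v1 ⊕ v2
One common form — equal.


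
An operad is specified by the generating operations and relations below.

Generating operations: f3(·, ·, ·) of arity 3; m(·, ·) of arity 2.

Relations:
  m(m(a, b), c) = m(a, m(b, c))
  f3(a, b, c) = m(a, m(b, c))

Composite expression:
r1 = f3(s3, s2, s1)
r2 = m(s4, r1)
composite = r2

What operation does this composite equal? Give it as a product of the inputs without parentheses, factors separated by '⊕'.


Associativity of m dissolves the nesting; only the s-input order survives.
f3(s3, s2, s1) linearizes to s3 ⊕ s2 ⊕ s1
m(s4, f3(s3, s2, s1)) linearizes to s4 ⊕ s3 ⊕ s2 ⊕ s1

s4 ⊕ s3 ⊕ s2 ⊕ s1


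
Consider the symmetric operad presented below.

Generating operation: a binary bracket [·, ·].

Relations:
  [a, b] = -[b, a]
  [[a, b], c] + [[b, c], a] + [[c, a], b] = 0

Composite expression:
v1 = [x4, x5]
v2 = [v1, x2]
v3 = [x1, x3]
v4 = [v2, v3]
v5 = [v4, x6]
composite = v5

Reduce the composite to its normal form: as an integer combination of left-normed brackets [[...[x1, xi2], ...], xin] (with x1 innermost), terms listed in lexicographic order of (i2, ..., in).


A multilinear Lie element is pinned by x1-initial words (x1 innermost).
Composite bracket: [[[[x4, x5], x2], [x1, x3]], x6]
Full expansion: 32 signed words from ab - ba (2^5 = 32).
Keep just the words that open with x1:
  word x1x3x2x4x5x6 has sign +1, contributing +[[[[[x1, x3], x2], x4], x5], x6]
  word x1x3x2x5x4x6 has sign -1, contributing -[[[[[x1, x3], x2], x5], x4], x6]
  word x1x3x4x5x2x6 has sign -1, contributing -[[[[[x1, x3], x4], x5], x2], x6]
  word x1x3x5x4x2x6 has sign +1, contributing +[[[[[x1, x3], x5], x4], x2], x6]

[[[[[x1, x3], x2], x4], x5], x6] - [[[[[x1, x3], x2], x5], x4], x6] - [[[[[x1, x3], x4], x5], x2], x6] + [[[[[x1, x3], x5], x4], x2], x6]


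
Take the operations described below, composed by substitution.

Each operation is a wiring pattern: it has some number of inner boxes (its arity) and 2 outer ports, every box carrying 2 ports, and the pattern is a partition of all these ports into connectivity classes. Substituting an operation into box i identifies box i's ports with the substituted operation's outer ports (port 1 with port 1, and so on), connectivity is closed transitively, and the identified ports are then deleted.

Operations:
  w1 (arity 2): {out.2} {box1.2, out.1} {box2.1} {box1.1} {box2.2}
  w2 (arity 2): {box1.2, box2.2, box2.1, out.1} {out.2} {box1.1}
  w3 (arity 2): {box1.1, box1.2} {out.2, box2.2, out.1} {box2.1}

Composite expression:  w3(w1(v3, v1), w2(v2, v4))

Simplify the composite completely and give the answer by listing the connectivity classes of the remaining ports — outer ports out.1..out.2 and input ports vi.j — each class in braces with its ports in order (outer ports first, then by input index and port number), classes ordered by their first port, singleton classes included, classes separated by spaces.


After gluing at w3, chains via deleted ports link the v-ports.
composing w1 on (v3, v1), with out.j its own outer ports: {out.1, v3.2} {out.2} {v1.1} {v1.2} {v3.1}
composing w2 on (v2, v4), with out.j its own outer ports: {out.1, v2.2, v4.1, v4.2} {out.2} {v2.1}
composing w3 on (v3, v1, v2, v4), with out.j its own outer ports: {out.1, out.2} {v1.1} {v1.2} {v2.1} {v2.2, v4.1, v4.2} {v3.1} {v3.2}

{out.1, out.2} {v1.1} {v1.2} {v2.1} {v2.2, v4.1, v4.2} {v3.1} {v3.2}


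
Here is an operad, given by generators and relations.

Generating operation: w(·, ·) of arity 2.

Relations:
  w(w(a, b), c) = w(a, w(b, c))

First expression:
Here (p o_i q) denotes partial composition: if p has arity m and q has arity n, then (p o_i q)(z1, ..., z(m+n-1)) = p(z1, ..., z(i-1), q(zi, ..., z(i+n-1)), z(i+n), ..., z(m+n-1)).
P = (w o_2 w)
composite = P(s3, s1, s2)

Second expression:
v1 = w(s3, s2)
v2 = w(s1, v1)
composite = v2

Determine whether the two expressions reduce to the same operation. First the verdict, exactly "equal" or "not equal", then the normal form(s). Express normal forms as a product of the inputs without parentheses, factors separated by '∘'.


In normal form, the first expression is s3 ∘ s1 ∘ s2
In normal form, the second expression is s1 ∘ s3 ∘ s2
Different reductions; not equal.

not equal: they reduce to s3 ∘ s1 ∘ s2 and s1 ∘ s3 ∘ s2


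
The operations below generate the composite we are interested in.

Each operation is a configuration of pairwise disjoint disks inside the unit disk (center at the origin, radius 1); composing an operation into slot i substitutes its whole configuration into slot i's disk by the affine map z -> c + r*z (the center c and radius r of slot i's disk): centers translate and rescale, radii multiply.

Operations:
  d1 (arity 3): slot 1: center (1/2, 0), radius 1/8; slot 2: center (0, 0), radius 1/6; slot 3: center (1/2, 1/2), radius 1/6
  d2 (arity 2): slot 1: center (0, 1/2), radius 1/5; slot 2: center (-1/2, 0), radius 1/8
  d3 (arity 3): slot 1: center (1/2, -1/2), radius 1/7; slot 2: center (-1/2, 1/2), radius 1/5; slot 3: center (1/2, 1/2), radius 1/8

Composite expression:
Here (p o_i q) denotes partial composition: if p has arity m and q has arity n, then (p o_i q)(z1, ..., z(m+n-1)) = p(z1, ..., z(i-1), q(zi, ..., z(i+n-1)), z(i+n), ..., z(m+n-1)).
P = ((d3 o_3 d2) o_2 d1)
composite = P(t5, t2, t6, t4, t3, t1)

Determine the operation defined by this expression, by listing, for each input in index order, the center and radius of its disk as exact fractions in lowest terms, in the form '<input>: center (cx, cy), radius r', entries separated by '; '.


t1: center (7/16, 1/2), radius 1/64; t2: center (-2/5, 1/2), radius 1/40; t3: center (1/2, 9/16), radius 1/40; t4: center (-2/5, 3/5), radius 1/30; t5: center (1/2, -1/2), radius 1/7; t6: center (-1/2, 1/2), radius 1/30

Nesting under d3 composes maps z -> c + r*z down each t-path.
input t5: composing its 1 substitution step yields center (1/2, -1/2), radius 1/7
input t2: composing its 2 substitution steps yields center (-2/5, 1/2), radius 1/40
input t6: composing its 2 substitution steps yields center (-1/2, 1/2), radius 1/30
input t4: composing its 2 substitution steps yields center (-2/5, 3/5), radius 1/30
input t3: composing its 2 substitution steps yields center (1/2, 9/16), radius 1/40
input t1: composing its 2 substitution steps yields center (7/16, 1/2), radius 1/64


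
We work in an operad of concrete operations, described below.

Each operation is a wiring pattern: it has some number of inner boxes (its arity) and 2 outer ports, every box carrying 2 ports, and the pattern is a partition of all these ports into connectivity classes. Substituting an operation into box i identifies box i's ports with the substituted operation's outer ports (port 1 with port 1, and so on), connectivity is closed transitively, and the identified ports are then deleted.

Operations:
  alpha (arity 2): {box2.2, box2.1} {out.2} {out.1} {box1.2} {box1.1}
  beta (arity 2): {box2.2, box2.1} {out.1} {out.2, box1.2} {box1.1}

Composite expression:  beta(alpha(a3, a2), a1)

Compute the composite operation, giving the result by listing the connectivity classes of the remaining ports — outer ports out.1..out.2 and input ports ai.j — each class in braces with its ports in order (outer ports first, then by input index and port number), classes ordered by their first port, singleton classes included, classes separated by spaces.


{out.1} {out.2} {a1.1, a1.2} {a2.1, a2.2} {a3.1} {a3.2}

Reachability decides: close wires over beta-identified ports.
stage alpha: inputs (a3, a2), connectivity {out.1} {out.2} {a2.1, a2.2} {a3.1} {a3.2}, out.j its boundary
stage beta: inputs (a3, a2, a1), connectivity {out.1} {out.2} {a1.1, a1.2} {a2.1, a2.2} {a3.1} {a3.2}, out.j its boundary


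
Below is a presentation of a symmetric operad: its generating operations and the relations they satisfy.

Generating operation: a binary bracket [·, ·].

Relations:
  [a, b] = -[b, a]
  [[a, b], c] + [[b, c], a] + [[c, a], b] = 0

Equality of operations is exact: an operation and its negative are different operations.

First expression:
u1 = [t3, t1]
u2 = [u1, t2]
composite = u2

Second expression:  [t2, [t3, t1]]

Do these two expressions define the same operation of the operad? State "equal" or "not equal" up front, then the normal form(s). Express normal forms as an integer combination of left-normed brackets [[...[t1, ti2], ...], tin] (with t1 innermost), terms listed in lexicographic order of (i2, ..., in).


not equal; first: -[[t1, t3], t2]; second: [[t1, t3], t2]


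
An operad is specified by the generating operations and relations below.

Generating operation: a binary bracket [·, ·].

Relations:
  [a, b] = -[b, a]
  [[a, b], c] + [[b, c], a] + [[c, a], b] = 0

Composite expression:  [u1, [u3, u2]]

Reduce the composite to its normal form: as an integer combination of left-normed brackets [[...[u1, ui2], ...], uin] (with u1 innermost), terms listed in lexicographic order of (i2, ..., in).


A multilinear Lie element is pinned by u1-initial words (u1 innermost).
Composite bracket: [u1, [u3, u2]]
Applying ab - ba throughout gives 4 signed words (2^2 = 4).
Collect the words opening with u1:
  sign of u1u2u3 is -1, so it contributes -[[u1, u2], u3]
  sign of u1u3u2 is +1, so it contributes +[[u1, u3], u2]

-[[u1, u2], u3] + [[u1, u3], u2]


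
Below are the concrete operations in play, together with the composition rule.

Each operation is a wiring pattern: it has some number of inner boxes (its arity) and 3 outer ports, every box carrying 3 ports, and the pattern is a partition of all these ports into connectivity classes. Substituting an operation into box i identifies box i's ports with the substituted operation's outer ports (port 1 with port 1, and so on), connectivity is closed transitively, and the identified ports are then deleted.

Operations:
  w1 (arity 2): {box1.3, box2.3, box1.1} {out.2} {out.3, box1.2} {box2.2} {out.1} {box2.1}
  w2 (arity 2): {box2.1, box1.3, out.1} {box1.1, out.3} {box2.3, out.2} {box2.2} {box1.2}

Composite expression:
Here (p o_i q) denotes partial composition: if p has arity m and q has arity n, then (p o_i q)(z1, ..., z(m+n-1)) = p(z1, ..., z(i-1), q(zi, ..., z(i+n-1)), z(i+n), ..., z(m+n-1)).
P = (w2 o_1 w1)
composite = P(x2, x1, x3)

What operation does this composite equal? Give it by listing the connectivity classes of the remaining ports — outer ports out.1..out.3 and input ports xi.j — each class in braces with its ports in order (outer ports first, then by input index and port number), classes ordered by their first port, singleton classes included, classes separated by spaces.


{out.1, x2.2, x3.1} {out.2, x3.3} {out.3} {x1.1} {x1.2} {x1.3, x2.1, x2.3} {x3.2}

Substituting into w2 glues patterns; closure does the rest.
after w1, the pattern on (x2, x1) reads {out.1} {out.2} {out.3, x2.2} {x1.1} {x1.2} {x1.3, x2.1, x2.3} (out.j = its outer ports)
after w2, the pattern on (x2, x1, x3) reads {out.1, x2.2, x3.1} {out.2, x3.3} {out.3} {x1.1} {x1.2} {x1.3, x2.1, x2.3} {x3.2} (out.j = its outer ports)


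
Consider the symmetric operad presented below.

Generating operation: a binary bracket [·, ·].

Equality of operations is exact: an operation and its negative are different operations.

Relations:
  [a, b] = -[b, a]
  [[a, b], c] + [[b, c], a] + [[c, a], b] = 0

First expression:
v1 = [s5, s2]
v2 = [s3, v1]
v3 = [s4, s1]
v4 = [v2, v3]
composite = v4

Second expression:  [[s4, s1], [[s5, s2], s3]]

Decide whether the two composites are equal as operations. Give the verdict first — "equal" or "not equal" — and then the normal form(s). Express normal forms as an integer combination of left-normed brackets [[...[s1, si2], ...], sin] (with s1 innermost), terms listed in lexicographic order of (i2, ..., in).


equal; the common form is [[[[s1, s4], s2], s5], s3] - [[[[s1, s4], s3], s2], s5] + [[[[s1, s4], s3], s5], s2] - [[[[s1, s4], s5], s2], s3]

Normal form of the first expression: [[[[s1, s4], s2], s5], s3] - [[[[s1, s4], s3], s2], s5] + [[[[s1, s4], s3], s5], s2] - [[[[s1, s4], s5], s2], s3]
Normal form of the second expression: [[[[s1, s4], s2], s5], s3] - [[[[s1, s4], s3], s2], s5] + [[[[s1, s4], s3], s5], s2] - [[[[s1, s4], s5], s2], s3]
Identical normal forms: equal.


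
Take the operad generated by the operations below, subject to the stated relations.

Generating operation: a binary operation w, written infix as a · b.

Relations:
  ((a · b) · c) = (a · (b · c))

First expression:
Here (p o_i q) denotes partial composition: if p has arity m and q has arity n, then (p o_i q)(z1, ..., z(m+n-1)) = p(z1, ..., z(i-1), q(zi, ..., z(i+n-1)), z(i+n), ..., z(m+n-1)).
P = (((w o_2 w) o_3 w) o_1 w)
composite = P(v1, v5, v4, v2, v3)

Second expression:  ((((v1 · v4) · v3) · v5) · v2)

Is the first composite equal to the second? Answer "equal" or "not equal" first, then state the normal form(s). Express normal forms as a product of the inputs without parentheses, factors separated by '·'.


Reducing the first expression gives v1 · v5 · v4 · v2 · v3
Reducing the second expression gives v1 · v4 · v3 · v5 · v2
Distinct normal forms: not equal.

not equal — first v1 · v5 · v4 · v2 · v3, second v1 · v4 · v3 · v5 · v2


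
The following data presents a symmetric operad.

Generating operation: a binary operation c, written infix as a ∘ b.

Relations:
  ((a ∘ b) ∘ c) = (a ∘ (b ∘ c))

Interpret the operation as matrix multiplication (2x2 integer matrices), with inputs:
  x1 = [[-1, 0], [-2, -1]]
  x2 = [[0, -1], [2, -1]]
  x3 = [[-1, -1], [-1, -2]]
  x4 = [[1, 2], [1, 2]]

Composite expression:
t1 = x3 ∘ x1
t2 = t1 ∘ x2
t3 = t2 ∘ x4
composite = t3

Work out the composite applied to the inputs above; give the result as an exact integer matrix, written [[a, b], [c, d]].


[[-2, -4], [-3, -6]]

(x3 ∘ x1) = [[3, 1], [5, 2]]
((x3 ∘ x1) ∘ x2) = [[2, -4], [4, -7]]
(((x3 ∘ x1) ∘ x2) ∘ x4) = [[-2, -4], [-3, -6]]


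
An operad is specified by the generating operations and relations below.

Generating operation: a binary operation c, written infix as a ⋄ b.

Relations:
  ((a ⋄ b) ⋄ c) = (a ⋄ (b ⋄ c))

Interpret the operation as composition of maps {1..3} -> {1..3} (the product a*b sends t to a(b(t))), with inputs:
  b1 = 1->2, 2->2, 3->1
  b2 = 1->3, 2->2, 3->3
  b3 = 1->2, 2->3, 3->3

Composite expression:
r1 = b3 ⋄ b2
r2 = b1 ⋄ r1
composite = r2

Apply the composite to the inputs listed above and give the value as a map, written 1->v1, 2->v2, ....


1->1, 2->1, 3->1


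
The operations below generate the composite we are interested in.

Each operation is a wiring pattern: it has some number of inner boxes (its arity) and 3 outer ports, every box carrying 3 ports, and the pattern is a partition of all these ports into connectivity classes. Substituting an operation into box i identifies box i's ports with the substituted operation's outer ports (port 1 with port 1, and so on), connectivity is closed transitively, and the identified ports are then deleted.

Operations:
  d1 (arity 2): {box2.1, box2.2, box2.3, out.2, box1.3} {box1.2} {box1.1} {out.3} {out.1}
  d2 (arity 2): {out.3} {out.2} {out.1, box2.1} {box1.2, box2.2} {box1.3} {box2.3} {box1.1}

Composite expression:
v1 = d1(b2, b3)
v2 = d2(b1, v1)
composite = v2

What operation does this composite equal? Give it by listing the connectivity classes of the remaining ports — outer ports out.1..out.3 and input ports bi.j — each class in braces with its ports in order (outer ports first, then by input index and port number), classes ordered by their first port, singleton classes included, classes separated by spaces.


Two ports join when wires chain via d2-identified ports.
d1 over (b2, b3) gives {out.1} {out.2, b2.3, b3.1, b3.2, b3.3} {out.3} {b2.1} {b2.2}, out.j being that stage's outer ports
d2 over (b1, b2, b3) gives {out.1} {out.2} {out.3} {b1.1} {b1.2, b2.3, b3.1, b3.2, b3.3} {b1.3} {b2.1} {b2.2}, out.j being that stage's outer ports

{out.1} {out.2} {out.3} {b1.1} {b1.2, b2.3, b3.1, b3.2, b3.3} {b1.3} {b2.1} {b2.2}


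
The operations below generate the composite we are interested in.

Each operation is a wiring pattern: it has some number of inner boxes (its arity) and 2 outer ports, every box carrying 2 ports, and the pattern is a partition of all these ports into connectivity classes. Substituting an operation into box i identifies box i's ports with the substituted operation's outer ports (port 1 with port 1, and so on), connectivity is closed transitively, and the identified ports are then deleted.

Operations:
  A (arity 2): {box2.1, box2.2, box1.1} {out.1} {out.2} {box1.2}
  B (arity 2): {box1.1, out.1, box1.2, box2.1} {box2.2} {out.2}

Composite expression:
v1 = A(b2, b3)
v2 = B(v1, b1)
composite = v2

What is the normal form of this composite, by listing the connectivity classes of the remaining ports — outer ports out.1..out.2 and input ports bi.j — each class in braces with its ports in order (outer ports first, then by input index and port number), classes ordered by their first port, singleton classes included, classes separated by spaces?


{out.1, b1.1} {out.2} {b1.2} {b2.1, b3.1, b3.2} {b2.2}


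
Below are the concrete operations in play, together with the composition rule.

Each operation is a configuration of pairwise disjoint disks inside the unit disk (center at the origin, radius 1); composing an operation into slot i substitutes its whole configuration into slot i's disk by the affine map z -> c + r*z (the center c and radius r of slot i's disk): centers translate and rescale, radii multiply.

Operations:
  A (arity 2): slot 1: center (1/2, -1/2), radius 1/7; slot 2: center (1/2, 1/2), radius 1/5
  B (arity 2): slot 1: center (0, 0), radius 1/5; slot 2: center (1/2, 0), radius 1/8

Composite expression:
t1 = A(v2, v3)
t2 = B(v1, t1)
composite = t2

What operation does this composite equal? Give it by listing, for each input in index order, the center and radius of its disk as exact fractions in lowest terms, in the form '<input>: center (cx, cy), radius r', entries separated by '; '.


Affine substitution under B: radii multiply and v-centers shift.
for v1, the 1-step affine chain lands on center (0, 0), radius 1/5
for v2, the 2-step affine chain lands on center (9/16, -1/16), radius 1/56
for v3, the 2-step affine chain lands on center (9/16, 1/16), radius 1/40

v1: center (0, 0), radius 1/5; v2: center (9/16, -1/16), radius 1/56; v3: center (9/16, 1/16), radius 1/40


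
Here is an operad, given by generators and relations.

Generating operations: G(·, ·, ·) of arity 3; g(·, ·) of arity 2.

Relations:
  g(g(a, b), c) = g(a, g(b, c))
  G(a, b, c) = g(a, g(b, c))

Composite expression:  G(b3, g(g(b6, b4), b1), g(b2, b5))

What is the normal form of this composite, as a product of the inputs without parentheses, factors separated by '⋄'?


b3 ⋄ b6 ⋄ b4 ⋄ b1 ⋄ b2 ⋄ b5


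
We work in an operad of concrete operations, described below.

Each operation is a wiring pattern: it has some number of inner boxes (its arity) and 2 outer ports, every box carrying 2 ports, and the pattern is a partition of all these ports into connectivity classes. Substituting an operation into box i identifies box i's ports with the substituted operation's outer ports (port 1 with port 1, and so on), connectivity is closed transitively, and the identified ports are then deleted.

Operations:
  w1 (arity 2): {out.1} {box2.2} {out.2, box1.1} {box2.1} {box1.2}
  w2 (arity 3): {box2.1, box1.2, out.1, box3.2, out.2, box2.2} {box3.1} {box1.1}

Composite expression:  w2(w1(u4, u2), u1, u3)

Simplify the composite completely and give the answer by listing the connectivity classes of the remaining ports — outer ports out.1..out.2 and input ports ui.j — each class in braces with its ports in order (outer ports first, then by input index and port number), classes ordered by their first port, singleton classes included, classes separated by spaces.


{out.1, out.2, u1.1, u1.2, u3.2, u4.1} {u2.1} {u2.2} {u3.1} {u4.2}

Connectivity passes through glued w2-boundaries; trace each wire chain.
the subtree at w1 composes to {out.1} {out.2, u4.1} {u2.1} {u2.2} {u4.2} on (u4, u2); out.j = own outer ports
the subtree at w2 composes to {out.1, out.2, u1.1, u1.2, u3.2, u4.1} {u2.1} {u2.2} {u3.1} {u4.2} on (u4, u2, u1, u3); out.j = own outer ports


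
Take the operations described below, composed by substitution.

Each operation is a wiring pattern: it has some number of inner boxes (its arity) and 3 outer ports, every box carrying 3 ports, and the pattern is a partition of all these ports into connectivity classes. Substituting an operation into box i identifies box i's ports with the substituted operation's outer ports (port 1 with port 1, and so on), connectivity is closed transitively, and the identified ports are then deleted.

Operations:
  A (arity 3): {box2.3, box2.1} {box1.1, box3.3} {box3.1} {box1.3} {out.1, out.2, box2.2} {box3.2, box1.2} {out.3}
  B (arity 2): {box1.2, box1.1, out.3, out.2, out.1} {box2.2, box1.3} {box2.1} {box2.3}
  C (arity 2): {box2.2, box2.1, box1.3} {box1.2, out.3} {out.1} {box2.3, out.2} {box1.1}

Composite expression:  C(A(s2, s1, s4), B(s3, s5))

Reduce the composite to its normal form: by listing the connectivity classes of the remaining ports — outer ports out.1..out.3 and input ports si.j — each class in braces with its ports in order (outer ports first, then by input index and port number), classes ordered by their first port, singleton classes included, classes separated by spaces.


{out.1} {out.2, s3.1, s3.2} {out.3, s1.2} {s1.1, s1.3} {s2.1, s4.3} {s2.2, s4.2} {s2.3} {s3.3, s5.2} {s4.1} {s5.1} {s5.3}

Substituting into C glues patterns; closure does the rest.
stage A: inputs (s2, s1, s4), connectivity {out.1, out.2, s1.2} {out.3} {s1.1, s1.3} {s2.1, s4.3} {s2.2, s4.2} {s2.3} {s4.1}, out.j its boundary
stage B: inputs (s3, s5), connectivity {out.1, out.2, out.3, s3.1, s3.2} {s3.3, s5.2} {s5.1} {s5.3}, out.j its boundary
stage C: inputs (s2, s1, s4, s3, s5), connectivity {out.1} {out.2, s3.1, s3.2} {out.3, s1.2} {s1.1, s1.3} {s2.1, s4.3} {s2.2, s4.2} {s2.3} {s3.3, s5.2} {s4.1} {s5.1} {s5.3}, out.j its boundary


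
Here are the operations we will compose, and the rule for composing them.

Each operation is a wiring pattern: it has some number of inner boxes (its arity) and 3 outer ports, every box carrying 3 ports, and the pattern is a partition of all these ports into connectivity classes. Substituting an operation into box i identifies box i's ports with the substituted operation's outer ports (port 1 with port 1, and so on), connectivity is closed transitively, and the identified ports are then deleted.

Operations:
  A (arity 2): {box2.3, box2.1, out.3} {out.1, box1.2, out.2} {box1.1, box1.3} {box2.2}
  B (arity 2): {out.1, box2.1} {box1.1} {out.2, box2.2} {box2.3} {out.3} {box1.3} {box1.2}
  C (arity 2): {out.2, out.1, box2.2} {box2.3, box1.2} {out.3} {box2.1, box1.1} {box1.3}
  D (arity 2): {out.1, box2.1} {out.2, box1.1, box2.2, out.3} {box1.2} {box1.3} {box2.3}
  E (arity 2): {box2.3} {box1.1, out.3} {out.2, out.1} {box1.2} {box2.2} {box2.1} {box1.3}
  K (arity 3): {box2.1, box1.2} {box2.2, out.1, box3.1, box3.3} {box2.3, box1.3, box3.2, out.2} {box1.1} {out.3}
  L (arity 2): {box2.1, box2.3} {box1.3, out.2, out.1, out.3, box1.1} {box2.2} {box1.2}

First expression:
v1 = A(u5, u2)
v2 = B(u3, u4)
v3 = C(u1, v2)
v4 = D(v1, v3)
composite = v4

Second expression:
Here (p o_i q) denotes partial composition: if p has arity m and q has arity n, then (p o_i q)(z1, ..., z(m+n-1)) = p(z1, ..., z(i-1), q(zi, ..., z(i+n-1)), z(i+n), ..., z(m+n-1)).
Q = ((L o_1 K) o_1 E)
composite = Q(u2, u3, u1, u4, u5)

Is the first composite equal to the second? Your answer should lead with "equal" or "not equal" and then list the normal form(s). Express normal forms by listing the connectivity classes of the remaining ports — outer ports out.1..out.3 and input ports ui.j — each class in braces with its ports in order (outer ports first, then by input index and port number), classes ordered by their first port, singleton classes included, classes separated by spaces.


not equal — first {out.1, out.2, out.3, u4.2, u5.2} {u1.1, u4.1} {u1.2} {u1.3} {u2.1, u2.3} {u2.2} {u3.1} {u3.2} {u3.3} {u4.3} {u5.1, u5.3}, second {out.1, out.2, out.3, u1.2, u4.1, u4.3} {u1.1} {u1.3, u2.1, u4.2} {u2.2} {u2.3} {u3.1} {u3.2} {u3.3} {u5.1, u5.3} {u5.2}


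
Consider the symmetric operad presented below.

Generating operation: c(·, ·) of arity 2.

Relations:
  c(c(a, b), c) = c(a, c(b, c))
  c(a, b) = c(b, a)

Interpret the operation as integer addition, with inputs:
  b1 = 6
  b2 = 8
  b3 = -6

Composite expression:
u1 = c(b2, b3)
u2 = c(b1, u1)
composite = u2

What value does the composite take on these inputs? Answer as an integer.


8

c(b2, b3) = 2
c(b1, c(b2, b3)) = 8


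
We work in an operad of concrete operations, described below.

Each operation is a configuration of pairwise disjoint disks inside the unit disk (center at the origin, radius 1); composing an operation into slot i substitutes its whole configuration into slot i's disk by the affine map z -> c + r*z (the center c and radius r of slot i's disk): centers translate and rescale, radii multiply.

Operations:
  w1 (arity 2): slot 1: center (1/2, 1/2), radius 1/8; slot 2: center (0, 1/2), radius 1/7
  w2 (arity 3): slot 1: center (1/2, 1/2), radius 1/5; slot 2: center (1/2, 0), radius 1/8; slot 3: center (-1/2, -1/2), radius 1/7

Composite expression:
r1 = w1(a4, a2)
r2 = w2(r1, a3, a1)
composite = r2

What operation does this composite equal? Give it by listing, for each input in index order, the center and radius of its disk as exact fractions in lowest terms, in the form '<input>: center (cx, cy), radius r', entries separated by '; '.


a1: center (-1/2, -1/2), radius 1/7; a2: center (1/2, 3/5), radius 1/35; a3: center (1/2, 0), radius 1/8; a4: center (3/5, 3/5), radius 1/40

Each a-disk chains the slot maps above it in w2; radii multiply.
a4 passes through 2 substitutions, ending at center (3/5, 3/5), radius 1/40
a2 passes through 2 substitutions, ending at center (1/2, 3/5), radius 1/35
a3 passes through 1 substitution, ending at center (1/2, 0), radius 1/8
a1 passes through 1 substitution, ending at center (-1/2, -1/2), radius 1/7


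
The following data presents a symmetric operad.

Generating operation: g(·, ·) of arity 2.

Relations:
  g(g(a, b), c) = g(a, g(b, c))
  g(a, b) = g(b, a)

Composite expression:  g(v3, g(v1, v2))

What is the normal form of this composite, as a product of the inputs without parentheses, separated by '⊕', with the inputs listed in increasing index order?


Reordering under g is free, so list the v-inputs canonically.
g(v1, v2) reduces to v1 ⊕ v2
g(v3, g(v1, v2)) reduces to v3 ⊕ v1 ⊕ v2
putting the inputs in ascending order: v1 ⊕ v2 ⊕ v3

v1 ⊕ v2 ⊕ v3


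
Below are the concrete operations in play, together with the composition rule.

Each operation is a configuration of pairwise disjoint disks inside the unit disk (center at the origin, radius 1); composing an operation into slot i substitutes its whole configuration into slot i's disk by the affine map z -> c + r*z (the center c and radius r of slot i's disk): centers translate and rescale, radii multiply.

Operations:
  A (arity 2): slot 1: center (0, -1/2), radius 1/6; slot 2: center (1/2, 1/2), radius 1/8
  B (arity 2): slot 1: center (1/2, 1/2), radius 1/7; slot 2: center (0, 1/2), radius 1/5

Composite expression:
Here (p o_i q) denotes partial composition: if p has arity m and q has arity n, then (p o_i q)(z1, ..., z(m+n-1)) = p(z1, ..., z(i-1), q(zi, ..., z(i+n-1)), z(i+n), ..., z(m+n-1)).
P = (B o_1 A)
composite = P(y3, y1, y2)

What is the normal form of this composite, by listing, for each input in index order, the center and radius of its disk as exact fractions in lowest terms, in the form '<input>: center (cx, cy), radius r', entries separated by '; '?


Affine substitution under B: radii multiply and y-centers shift.
y3: after 2 affine steps, its disk has center (1/2, 3/7), radius 1/42
y1: after 2 affine steps, its disk has center (4/7, 4/7), radius 1/56
y2: after 1 affine step, its disk has center (0, 1/2), radius 1/5

y1: center (4/7, 4/7), radius 1/56; y2: center (0, 1/2), radius 1/5; y3: center (1/2, 3/7), radius 1/42


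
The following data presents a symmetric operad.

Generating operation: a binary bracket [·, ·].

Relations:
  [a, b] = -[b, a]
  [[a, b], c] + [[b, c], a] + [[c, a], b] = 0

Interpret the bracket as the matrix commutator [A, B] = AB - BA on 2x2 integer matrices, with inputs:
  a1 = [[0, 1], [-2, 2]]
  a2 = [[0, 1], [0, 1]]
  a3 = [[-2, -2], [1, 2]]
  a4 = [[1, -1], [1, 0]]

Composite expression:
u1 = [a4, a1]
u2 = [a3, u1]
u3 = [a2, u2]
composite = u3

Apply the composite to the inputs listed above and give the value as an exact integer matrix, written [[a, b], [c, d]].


[[2, -10], [2, -2]]

[a4, a1] = [[1, -1], [0, -1]]
[a3, [a4, a1]] = [[1, 8], [2, -1]]
[a2, [a3, [a4, a1]]] = [[2, -10], [2, -2]]


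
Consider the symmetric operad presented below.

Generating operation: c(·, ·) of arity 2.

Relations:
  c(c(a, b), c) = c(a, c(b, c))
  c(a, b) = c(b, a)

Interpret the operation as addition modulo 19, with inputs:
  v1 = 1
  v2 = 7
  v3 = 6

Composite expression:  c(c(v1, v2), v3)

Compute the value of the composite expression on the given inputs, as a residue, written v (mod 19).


14 (mod 19)


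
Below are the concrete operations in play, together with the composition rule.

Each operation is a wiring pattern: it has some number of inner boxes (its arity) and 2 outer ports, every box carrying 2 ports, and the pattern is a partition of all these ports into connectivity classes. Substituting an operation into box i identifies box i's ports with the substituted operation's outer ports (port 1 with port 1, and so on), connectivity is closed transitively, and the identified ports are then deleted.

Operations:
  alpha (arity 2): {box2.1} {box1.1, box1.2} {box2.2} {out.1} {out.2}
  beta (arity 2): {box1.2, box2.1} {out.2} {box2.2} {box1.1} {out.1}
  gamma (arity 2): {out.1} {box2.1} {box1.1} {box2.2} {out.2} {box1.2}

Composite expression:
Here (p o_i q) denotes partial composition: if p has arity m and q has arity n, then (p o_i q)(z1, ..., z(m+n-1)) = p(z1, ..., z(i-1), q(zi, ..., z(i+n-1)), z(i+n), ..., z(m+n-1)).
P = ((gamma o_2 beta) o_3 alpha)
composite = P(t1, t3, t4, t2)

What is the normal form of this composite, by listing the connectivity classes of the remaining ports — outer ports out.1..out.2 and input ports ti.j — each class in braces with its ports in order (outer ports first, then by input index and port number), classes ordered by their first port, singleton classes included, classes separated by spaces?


{out.1} {out.2} {t1.1} {t1.2} {t2.1} {t2.2} {t3.1} {t3.2} {t4.1, t4.2}

Treat the ports identified at gamma as solder joints: merge, then drop.
through alpha, on inputs (t4, t2): {out.1} {out.2} {t2.1} {t2.2} {t4.1, t4.2} (out.j = stage outer ports)
through beta, on inputs (t3, t4, t2): {out.1} {out.2} {t2.1} {t2.2} {t3.1} {t3.2} {t4.1, t4.2} (out.j = stage outer ports)
through gamma, on inputs (t1, t3, t4, t2): {out.1} {out.2} {t1.1} {t1.2} {t2.1} {t2.2} {t3.1} {t3.2} {t4.1, t4.2} (out.j = stage outer ports)


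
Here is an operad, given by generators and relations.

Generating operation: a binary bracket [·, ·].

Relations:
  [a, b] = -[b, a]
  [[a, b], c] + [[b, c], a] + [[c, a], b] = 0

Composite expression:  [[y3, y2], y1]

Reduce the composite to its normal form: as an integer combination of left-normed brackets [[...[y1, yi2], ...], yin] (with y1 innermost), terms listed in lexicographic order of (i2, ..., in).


[[y1, y2], y3] - [[y1, y3], y2]


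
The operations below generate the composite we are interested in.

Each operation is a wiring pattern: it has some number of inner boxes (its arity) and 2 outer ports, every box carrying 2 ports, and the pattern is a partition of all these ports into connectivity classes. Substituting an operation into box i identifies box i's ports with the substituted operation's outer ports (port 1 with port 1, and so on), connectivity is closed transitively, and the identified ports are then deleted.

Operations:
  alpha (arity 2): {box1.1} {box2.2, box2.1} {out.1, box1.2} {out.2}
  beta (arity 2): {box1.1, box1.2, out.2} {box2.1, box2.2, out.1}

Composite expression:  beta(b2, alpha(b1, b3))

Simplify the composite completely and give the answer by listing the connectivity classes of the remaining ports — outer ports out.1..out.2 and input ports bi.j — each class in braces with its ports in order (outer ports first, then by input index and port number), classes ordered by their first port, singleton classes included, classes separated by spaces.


Reachability decides: close wires over beta-identified ports.
alpha over (b1, b3) gives {out.1, b1.2} {out.2} {b1.1} {b3.1, b3.2}, out.j being that stage's outer ports
beta over (b2, b1, b3) gives {out.1, b1.2} {out.2, b2.1, b2.2} {b1.1} {b3.1, b3.2}, out.j being that stage's outer ports

{out.1, b1.2} {out.2, b2.1, b2.2} {b1.1} {b3.1, b3.2}


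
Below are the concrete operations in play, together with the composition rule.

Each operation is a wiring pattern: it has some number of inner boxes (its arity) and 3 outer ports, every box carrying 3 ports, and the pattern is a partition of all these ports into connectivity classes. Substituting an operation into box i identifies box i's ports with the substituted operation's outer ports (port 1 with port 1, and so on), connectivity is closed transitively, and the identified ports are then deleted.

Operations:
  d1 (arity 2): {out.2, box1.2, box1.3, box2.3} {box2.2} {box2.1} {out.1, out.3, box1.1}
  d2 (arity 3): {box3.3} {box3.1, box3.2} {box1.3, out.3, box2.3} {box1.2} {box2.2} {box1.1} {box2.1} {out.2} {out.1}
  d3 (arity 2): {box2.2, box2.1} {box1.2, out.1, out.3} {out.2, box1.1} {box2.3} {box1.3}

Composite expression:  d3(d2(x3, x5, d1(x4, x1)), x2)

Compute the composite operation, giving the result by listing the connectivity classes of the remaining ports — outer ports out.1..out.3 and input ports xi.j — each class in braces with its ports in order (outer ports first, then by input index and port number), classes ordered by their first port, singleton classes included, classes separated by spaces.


{out.1, out.3} {out.2} {x1.1} {x1.2} {x1.3, x4.1, x4.2, x4.3} {x2.1, x2.2} {x2.3} {x3.1} {x3.2} {x3.3, x5.3} {x5.1} {x5.2}
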